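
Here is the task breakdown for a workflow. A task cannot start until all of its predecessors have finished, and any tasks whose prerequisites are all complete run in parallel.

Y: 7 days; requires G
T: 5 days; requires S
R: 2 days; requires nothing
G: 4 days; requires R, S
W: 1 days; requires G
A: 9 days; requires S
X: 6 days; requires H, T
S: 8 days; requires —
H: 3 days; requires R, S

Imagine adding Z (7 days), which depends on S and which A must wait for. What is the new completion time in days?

Originally the job takes 19 days.
With Z inserted, A now waits for max(S, Z).
New critical path: S→Z→A = 8+7+9 = 24 ⇒ 24 days.

24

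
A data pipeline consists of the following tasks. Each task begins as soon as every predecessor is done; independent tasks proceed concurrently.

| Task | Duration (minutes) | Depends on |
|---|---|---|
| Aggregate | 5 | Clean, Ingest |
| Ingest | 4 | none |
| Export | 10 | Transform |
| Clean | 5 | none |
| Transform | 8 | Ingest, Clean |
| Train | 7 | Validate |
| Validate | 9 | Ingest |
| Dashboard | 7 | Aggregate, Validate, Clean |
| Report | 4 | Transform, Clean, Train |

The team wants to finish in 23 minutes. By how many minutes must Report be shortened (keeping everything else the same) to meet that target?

1

Current finish: 24 minutes; target: 23.
Report is on every critical path, so each minute cut from Report cuts the finish by one (this holds down to a finish of 23).
Need 24 − 23 = 1 minute off Report → Report becomes 3 minutes, finish becomes 23.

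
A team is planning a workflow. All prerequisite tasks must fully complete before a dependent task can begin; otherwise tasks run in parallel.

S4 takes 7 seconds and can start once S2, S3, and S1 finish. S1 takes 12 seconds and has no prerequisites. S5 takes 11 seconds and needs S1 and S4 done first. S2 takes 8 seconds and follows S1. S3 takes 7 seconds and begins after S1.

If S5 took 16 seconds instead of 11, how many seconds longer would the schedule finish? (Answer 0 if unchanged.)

The binding path is S1→S2→S4→S5 = 12+8+7+11 = 38; finish at 38 seconds.
S5 is on the critical path; changing it to 16 makes that path 43 seconds.
No other chain overtakes it, so the finish is 43 seconds.
Change in finish: 43 − 38 = +5 seconds.

5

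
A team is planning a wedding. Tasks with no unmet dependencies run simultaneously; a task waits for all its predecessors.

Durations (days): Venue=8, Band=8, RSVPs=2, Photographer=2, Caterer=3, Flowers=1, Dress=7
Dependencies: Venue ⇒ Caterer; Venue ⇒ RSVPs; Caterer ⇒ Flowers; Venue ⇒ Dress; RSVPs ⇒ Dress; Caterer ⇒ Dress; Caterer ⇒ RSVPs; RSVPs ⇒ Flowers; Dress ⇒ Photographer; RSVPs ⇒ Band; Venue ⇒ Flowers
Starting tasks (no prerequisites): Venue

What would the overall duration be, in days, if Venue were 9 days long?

23

The binding path is Venue→Caterer→RSVPs→Dress→Photographer = 8+3+2+7+2 = 22; finish at 22 days.
Venue lies on that path, so at 9 days the path becomes 23 days.
The critical path is still Venue→Caterer→RSVPs→Dress→Photographer; finish is now 23 days.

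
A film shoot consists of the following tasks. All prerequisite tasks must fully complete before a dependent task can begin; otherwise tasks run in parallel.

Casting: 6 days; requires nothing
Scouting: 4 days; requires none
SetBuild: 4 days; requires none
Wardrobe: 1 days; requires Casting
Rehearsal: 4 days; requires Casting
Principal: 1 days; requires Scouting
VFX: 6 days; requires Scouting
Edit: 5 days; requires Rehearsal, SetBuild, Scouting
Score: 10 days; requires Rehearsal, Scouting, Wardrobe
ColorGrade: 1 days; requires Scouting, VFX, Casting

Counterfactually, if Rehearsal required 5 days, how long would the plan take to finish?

21

Actual critical path: Casting→Rehearsal→Score = 6+4+10 = 20 ⇒ 20 days.
Rehearsal lies on that path, so at 5 days the path becomes 21 days.
That remains the longest chain; total 21 days.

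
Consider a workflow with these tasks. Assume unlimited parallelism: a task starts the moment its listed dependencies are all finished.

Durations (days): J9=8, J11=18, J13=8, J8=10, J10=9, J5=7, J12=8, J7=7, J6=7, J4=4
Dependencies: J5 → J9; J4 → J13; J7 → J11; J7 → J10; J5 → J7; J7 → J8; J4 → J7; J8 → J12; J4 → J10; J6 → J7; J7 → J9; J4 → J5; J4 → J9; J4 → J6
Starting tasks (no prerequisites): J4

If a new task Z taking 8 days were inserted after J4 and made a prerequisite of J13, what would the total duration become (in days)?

Originally the schedule takes 36 days.
With Z inserted, J13 now waits for max(J4, Z).
New critical path: J4→J5→J7→J8→J12 = 4+7+7+10+8 = 36 ⇒ 36 days.

36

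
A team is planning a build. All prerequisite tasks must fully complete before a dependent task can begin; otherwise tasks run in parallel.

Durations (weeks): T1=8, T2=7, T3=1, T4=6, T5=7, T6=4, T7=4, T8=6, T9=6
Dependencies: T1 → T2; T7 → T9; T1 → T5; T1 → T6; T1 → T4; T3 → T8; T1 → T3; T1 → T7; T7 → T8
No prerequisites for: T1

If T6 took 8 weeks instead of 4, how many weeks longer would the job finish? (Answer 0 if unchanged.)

0

As given, the longest chain is T1→T7→T8 = 8+4+6 = 18, so the finish is 18 weeks.
The longest path through T6 is only 12 weeks, so T6 has float 6.
That remains the longest chain; total 18 weeks.
Change in finish: 18 − 18 = +0 weeks.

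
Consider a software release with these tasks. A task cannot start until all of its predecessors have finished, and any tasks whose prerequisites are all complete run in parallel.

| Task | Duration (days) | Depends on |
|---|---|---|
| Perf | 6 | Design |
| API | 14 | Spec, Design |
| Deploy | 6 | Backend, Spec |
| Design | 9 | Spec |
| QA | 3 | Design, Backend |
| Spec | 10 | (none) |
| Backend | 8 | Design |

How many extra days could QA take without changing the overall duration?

3

Spec→Design→Backend→Deploy = 10+9+8+6 = 33 sets the makespan at 33 days.
Longest path through QA: 30 days (earliest finish 30, latest finish 33).
So QA can slip 33 − 30 = 3 days.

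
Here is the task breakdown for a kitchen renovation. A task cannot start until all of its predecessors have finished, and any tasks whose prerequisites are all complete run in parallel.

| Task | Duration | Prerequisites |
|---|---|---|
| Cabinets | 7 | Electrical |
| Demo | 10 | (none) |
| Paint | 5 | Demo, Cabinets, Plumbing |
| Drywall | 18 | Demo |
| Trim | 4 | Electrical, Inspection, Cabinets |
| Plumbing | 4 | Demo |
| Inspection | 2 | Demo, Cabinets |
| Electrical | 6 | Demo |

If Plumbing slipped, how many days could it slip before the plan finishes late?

10

Critical path: Demo→Electrical→Cabinets→Inspection→Trim = 10+6+7+2+4 = 29, so the finish is 29 days.
Plumbing finishes as early as 14 and must finish by 24.
Float = 29 − 19 = 10.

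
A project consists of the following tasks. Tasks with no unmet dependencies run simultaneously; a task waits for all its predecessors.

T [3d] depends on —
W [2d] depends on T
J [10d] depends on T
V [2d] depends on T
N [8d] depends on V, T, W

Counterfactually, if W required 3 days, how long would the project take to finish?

Actual critical path: T→W→N = 3+2+8 = 13 ⇒ 13 days.
Since W is critical, the +1 change carries straight to that chain (now 14 days).
The critical path is still T→W→N; finish is now 14 days.

14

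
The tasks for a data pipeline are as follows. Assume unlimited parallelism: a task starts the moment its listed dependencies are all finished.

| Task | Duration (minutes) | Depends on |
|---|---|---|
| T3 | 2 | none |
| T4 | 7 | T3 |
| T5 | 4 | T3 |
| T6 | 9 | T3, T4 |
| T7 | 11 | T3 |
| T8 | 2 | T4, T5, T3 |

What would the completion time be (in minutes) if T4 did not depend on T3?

16

Before: longest chain T3→T4→T6 = 2+7+9 = 18, finish 18.
Without T3→T4, T4's earliest start moves from 2 to 0.
The longest chain is now T4→T6 = 7+9 = 16, so the plan takes 16 minutes.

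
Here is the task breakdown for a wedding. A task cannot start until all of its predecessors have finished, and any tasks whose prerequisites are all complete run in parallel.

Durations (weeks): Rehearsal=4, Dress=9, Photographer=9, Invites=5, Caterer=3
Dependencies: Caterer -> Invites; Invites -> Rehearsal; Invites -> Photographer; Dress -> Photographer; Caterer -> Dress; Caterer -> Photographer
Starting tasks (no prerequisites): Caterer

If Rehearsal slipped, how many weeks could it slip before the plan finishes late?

Caterer→Dress→Photographer = 3+9+9 = 21 sets the makespan at 21 weeks.
Rehearsal finishes as early as 12 and must finish by 21.
So Rehearsal can slip 21 − 12 = 9 weeks.

9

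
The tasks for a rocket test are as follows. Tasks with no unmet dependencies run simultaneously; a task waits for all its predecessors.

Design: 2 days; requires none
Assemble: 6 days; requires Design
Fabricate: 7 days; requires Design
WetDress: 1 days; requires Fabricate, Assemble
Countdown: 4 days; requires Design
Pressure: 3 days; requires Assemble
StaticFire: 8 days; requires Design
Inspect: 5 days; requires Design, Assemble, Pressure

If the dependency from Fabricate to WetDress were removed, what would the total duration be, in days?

16

Before: longest chain Design→Assemble→Pressure→Inspect = 2+6+3+5 = 16, finish 16.
Without Fabricate→WetDress, WetDress's earliest start moves from 9 to 8.
After: Design→Assemble→Pressure→Inspect = 2+6+3+5 = 16 → 16 days.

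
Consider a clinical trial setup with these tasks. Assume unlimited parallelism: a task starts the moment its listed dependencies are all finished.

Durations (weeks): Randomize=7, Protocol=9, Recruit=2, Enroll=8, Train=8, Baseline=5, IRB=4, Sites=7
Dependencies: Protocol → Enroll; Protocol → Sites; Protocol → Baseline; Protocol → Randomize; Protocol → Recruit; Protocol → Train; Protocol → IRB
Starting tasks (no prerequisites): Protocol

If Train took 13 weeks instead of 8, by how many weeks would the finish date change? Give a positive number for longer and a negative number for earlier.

5

Actual critical path: Protocol→Train = 9+8 = 17 ⇒ 17 weeks.
Train lies on that path, so at 13 weeks the path becomes 22 weeks.
The critical path is still Protocol→Train; finish is now 22 weeks.
Change in finish: 22 − 17 = +5 weeks.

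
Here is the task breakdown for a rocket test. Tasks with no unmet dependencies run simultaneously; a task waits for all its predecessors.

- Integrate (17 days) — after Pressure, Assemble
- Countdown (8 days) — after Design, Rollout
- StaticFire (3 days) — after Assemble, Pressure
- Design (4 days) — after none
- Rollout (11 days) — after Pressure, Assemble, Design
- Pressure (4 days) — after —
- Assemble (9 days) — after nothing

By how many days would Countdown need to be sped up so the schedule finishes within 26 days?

Current finish: 28 days; target: 26.
Countdown is on every critical path, so each day cut from Countdown cuts the finish by one (this holds down to a finish of 26).
Need 28 − 26 = 2 days off Countdown → Countdown becomes 6 days, finish becomes 26.

2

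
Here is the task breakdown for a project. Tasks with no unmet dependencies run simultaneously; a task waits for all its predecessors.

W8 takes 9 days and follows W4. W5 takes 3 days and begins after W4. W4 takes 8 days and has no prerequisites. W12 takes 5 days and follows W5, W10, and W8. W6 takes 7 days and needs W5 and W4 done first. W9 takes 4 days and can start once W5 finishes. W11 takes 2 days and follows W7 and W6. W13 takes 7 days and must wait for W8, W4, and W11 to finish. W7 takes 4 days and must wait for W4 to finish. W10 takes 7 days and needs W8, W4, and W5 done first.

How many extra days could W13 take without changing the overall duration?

2

The longest chain is W4→W8→W10→W12 = 8+9+7+5 = 29; overall finish 29 days.
The longest chain containing W13 totals 27 days.
Slack of W13 = 22 − 20 = 2 days.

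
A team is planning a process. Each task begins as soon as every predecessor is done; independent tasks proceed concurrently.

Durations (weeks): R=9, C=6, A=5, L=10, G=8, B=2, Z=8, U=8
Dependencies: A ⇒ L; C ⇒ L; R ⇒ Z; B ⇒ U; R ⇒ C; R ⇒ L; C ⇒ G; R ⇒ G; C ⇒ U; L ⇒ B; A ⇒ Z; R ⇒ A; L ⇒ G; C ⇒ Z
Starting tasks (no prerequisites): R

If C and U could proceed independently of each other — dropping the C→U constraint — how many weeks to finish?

Original critical path: R→C→L→B→U = 9+6+10+2+8 = 35 ⇒ 35 weeks.
Dropping C→U doesn't change U's earliest start (27); another predecessor still binds.
The longest chain is now R→C→L→B→U = 9+6+10+2+8 = 35, so the job takes 35 weeks.

35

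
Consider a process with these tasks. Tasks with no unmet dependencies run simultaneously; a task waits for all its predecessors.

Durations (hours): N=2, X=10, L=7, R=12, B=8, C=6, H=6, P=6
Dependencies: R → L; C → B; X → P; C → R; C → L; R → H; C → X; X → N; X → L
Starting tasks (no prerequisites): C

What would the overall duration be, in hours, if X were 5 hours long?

Actual critical path: C→R→L = 6+12+7 = 25 ⇒ 25 hours.
The longest path through X is only 23 hours, so X has float 2.
That remains the longest chain; total 25 hours.

25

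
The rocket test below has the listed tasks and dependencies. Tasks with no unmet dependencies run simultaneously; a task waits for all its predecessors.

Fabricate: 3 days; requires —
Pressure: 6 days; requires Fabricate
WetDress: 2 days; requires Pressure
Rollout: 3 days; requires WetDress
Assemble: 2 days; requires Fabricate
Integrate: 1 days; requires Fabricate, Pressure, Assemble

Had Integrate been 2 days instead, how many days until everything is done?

As given, the longest chain is Fabricate→Pressure→WetDress→Rollout = 3+6+2+3 = 14, so the finish is 14 days.
Integrate is off the critical path — its longest chain is 10 days, giving 4 of slack.
The critical path is still Fabricate→Pressure→WetDress→Rollout; finish is now 14 days.

14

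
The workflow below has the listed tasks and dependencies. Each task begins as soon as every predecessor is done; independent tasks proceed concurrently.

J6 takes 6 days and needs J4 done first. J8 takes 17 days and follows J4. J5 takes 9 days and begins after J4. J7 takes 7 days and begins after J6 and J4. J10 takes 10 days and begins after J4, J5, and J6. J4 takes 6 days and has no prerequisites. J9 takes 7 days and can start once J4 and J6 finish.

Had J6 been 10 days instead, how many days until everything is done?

26

Baseline: J4→J5→J10 = 6+9+10 = 25 → 25 days.
The longest path through J6 is only 22 days, so J6 has float 3.
Now J4→J6→J10 = 6+10+10 = 26 is longest, so the finish becomes 26 days.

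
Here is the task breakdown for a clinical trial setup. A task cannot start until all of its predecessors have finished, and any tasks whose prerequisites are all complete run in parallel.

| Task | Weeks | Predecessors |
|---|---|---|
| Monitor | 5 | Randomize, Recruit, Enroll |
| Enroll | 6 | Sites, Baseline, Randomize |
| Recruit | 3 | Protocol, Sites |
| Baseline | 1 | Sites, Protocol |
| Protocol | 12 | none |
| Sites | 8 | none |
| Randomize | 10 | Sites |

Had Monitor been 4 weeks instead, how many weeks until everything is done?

28

Baseline: Sites→Randomize→Enroll→Monitor = 8+10+6+5 = 29 → 29 weeks.
Monitor lies on that path, so at 4 weeks the path becomes 28 weeks.
That remains the longest chain; total 28 weeks.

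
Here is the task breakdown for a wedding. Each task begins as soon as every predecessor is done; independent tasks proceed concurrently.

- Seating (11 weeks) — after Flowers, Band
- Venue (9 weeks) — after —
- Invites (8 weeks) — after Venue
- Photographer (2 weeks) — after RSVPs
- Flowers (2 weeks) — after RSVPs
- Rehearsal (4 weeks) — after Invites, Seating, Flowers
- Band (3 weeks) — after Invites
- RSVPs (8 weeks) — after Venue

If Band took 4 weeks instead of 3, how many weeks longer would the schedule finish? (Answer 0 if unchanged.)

Actual critical path: Venue→Invites→Band→Seating→Rehearsal = 9+8+3+11+4 = 35 ⇒ 35 weeks.
Since Band is critical, the +1 change carries straight to that chain (now 36 weeks).
The critical path is still Venue→Invites→Band→Seating→Rehearsal; finish is now 36 weeks.
Change in finish: 36 − 35 = +1 weeks.

1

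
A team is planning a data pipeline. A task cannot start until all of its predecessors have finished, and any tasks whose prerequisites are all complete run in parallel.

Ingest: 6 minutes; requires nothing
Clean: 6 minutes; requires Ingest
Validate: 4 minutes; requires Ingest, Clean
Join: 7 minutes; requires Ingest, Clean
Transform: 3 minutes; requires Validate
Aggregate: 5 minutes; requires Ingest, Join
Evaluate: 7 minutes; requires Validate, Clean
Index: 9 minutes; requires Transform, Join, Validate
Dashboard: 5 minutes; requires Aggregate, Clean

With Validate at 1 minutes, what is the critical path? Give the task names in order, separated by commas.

Baseline: Ingest→Clean→Join→Aggregate→Dashboard = 6+6+7+5+5 = 29 → 29 minutes.
The longest path through Validate is only 28 minutes, so Validate has float 1.
That remains the longest chain; total 29 minutes.

Ingest, Clean, Join, Aggregate, Dashboard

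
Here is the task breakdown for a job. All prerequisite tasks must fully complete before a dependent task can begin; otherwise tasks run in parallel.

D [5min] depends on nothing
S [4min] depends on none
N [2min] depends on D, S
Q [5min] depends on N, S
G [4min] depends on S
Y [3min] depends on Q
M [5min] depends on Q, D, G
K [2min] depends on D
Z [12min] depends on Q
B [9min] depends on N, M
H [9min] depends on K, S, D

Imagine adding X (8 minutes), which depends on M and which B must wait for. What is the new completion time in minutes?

34

Originally the plan takes 26 minutes.
With X inserted, B now waits for max(N, M, X).
New critical path: D→N→Q→M→X→B = 5+2+5+5+8+9 = 34 ⇒ 34 minutes.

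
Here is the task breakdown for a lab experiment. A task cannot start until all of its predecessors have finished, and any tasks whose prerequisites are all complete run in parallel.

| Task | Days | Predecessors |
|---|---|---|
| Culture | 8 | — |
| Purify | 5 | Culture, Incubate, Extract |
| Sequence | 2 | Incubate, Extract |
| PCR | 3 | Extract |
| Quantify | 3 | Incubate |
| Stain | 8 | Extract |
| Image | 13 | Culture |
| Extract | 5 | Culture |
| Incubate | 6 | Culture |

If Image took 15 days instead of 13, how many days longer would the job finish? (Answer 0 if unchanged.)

2

The binding path is Culture→Image = 8+13 = 21; finish at 21 days.
Since Image is critical, the +2 change carries straight to that chain (now 23 days).
No other chain overtakes it, so the finish is 23 days.
Change in finish: 23 − 21 = +2 days.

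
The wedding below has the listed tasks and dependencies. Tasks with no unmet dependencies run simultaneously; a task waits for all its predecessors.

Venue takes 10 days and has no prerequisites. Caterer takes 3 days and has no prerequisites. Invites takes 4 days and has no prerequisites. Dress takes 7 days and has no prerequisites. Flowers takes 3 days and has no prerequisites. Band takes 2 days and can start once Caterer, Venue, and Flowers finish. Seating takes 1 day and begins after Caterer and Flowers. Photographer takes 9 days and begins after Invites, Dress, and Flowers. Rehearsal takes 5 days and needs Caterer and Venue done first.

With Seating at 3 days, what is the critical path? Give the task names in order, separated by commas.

Dress, Photographer

Critical path before the change: Dress→Photographer = 7+9 = 16 giving 16 days.
Seating is off the critical path — its longest chain is 4 days, giving 12 of slack.
No other chain overtakes it, so the finish is 16 days.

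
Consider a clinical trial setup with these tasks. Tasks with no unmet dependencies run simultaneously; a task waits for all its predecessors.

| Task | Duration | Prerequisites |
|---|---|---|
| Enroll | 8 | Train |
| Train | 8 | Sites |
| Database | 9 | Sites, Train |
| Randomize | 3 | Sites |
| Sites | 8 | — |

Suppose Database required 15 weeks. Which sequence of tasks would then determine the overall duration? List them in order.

Actual critical path: Sites→Train→Database = 8+8+9 = 25 ⇒ 25 weeks.
Database is on the critical path; changing it to 15 makes that path 31 weeks.
That remains the longest chain; total 31 weeks.

Sites, Train, Database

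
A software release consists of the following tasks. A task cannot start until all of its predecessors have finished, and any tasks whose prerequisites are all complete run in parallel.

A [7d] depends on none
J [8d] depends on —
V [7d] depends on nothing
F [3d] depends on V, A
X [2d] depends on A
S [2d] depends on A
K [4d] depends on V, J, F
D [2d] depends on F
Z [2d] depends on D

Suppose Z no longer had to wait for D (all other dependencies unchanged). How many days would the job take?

With the dependency in place, A→F→K = 7+3+4 = 14 sets the finish at 14 days.
Without D→Z, Z's earliest start moves from 12 to 0.
New critical path: A→F→K = 7+3+4 = 14 ⇒ 14 days.

14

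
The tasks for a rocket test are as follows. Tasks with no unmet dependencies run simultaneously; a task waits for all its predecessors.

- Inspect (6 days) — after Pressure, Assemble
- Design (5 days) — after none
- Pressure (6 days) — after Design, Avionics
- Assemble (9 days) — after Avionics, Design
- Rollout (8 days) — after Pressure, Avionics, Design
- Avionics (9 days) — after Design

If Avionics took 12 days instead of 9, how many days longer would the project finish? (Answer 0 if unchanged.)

3

Critical path before the change: Design→Avionics→Assemble→Inspect = 5+9+9+6 = 29 giving 29 days.
Avionics is on the critical path; changing it to 12 makes that path 32 days.
The critical path is still Design→Avionics→Assemble→Inspect; finish is now 32 days.
Change in finish: 32 − 29 = +3 days.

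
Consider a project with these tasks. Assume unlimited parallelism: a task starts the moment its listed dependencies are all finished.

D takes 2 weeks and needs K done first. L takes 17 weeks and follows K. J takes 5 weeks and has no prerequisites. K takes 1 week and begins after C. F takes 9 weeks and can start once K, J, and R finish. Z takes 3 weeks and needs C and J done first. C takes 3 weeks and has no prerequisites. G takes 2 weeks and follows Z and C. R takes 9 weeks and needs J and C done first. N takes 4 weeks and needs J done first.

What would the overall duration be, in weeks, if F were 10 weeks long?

24

Baseline: J→R→F = 5+9+9 = 23 → 23 weeks.
Since F is critical, the +1 change carries straight to that chain (now 24 weeks).
The critical path is still J→R→F; finish is now 24 weeks.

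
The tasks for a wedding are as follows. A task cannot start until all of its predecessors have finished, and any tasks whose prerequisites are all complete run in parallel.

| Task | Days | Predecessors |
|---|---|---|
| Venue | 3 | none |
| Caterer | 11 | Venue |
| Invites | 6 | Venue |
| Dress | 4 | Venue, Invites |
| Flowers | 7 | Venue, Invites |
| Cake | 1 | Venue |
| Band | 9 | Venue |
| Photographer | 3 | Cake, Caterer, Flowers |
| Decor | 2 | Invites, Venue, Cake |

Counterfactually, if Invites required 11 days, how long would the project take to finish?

Critical path before the change: Venue→Invites→Flowers→Photographer = 3+6+7+3 = 19 giving 19 days.
Since Invites is critical, the +5 change carries straight to that chain (now 24 days).
The critical path is still Venue→Invites→Flowers→Photographer; finish is now 24 days.

24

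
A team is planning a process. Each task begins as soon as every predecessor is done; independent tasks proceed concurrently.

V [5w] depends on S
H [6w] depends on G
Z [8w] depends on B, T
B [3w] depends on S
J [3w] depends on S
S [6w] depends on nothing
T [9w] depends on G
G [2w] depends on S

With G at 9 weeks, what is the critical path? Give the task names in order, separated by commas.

As given, the longest chain is S→G→T→Z = 6+2+9+8 = 25, so the finish is 25 weeks.
G is on the critical path; changing it to 9 makes that path 32 weeks.
The critical path is still S→G→T→Z; finish is now 32 weeks.

S, G, T, Z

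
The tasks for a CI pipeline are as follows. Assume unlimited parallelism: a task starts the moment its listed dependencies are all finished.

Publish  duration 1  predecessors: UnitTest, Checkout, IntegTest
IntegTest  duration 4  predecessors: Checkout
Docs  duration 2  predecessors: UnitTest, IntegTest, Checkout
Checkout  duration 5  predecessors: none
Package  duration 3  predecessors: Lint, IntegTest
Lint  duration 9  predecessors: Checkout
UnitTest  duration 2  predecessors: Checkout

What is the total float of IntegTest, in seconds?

5

Critical path: Checkout→Lint→Package = 5+9+3 = 17, so the finish is 17 seconds.
Longest path through IntegTest: 12 seconds (earliest finish 9, latest finish 14).
Slack of IntegTest = 10 − 5 = 5 seconds.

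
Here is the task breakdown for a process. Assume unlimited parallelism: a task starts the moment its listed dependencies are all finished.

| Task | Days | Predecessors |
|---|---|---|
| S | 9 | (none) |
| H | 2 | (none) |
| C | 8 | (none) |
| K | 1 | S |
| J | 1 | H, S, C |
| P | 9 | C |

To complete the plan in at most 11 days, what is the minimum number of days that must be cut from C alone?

Current finish: 17 days; target: 11.
C is on every critical path, so each day cut from C cuts the finish by one (this holds down to a finish of 10).
Need 17 − 11 = 6 days off C → C becomes 2 days, finish becomes 11.

6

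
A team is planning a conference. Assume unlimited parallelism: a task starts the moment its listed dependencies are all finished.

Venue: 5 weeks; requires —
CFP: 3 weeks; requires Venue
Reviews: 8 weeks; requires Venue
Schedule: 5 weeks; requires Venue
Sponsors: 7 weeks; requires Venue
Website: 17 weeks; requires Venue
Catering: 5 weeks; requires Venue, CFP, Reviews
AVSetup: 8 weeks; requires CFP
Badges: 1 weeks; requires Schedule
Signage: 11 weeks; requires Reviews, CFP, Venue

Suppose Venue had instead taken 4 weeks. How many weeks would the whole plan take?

Critical path before the change: Venue→Reviews→Signage = 5+8+11 = 24 giving 24 weeks.
Since Venue is critical, the -1 change carries straight to that chain (now 23 weeks).
That remains the longest chain; total 23 weeks.

23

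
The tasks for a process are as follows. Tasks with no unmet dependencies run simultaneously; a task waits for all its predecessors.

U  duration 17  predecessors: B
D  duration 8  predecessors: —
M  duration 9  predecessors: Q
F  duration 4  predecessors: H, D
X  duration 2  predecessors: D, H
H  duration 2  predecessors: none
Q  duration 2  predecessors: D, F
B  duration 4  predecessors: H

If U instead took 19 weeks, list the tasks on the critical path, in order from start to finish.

As given, the longest chain is H→B→U = 2+4+17 = 23, so the finish is 23 weeks.
Since U is critical, the +2 change carries straight to that chain (now 25 weeks).
That remains the longest chain; total 25 weeks.

H, B, U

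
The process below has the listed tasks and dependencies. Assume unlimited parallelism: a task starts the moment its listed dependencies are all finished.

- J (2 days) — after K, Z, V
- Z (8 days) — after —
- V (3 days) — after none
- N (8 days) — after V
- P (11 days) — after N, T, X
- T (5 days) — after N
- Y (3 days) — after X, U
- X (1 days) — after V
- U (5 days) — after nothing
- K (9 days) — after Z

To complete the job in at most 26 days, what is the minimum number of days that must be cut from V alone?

1

Current finish: 27 days; target: 26.
V is on every critical path, so each day cut from V cuts the finish by one (this holds down to a finish of 25).
Need 27 − 26 = 1 day off V → V becomes 2 days, finish becomes 26.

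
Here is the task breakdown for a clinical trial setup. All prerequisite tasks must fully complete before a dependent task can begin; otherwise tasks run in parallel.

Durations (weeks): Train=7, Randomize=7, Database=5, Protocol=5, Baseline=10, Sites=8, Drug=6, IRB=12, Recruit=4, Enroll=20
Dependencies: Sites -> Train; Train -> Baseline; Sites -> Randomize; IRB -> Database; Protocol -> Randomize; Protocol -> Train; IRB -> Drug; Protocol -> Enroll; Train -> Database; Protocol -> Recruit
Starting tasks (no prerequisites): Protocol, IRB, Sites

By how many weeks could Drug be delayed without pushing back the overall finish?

7

Protocol→Enroll = 5+20 = 25 sets the makespan at 25 weeks.
Longest path through Drug: 18 weeks (earliest finish 18, latest finish 25).
Float = 25 − 18 = 7.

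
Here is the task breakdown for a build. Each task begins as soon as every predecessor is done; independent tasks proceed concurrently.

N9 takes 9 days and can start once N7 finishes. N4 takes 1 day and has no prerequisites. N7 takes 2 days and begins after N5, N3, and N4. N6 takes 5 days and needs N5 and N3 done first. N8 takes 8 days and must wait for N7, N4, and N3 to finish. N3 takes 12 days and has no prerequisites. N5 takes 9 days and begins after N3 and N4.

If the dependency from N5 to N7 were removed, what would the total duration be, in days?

With the dependency in place, N3→N5→N7→N9 = 12+9+2+9 = 32 sets the finish at 32 days.
Without N5→N7, N7's earliest start moves from 21 to 12.
The longest chain is now N3→N5→N6 = 12+9+5 = 26, so the build takes 26 days.

26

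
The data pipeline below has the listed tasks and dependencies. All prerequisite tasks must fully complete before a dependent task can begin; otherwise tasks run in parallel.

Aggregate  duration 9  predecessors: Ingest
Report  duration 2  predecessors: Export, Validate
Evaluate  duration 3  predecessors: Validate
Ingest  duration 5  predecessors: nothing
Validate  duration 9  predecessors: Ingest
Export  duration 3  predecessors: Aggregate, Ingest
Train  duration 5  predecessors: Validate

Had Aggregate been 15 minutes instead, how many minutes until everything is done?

Actual critical path: Ingest→Aggregate→Export→Report = 5+9+3+2 = 19 ⇒ 19 minutes.
Aggregate is on the critical path; changing it to 15 makes that path 25 minutes.
No other chain overtakes it, so the finish is 25 minutes.

25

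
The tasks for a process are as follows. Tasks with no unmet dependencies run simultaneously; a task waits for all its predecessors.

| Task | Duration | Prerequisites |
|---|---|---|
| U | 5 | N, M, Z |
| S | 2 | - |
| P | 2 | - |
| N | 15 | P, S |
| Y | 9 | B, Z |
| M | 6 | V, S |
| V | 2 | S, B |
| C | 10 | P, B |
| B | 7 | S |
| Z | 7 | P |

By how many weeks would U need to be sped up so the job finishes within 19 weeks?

Current finish: 22 weeks; target: 19.
U is on every critical path, so each week cut from U cuts the finish by one (this holds down to a finish of 19).
Need 22 − 19 = 3 weeks off U → U becomes 2 weeks, finish becomes 19.

3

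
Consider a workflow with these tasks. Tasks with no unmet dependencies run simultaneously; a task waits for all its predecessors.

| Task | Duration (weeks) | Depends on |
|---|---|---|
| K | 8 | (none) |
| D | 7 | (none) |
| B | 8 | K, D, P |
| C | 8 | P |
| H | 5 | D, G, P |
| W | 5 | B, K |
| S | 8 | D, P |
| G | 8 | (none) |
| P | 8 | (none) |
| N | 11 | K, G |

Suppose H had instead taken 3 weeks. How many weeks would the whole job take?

21

Actual critical path: K→B→W = 8+8+5 = 21 ⇒ 21 weeks.
H is off the critical path — its longest chain is 13 weeks, giving 8 of slack.
That remains the longest chain; total 21 weeks.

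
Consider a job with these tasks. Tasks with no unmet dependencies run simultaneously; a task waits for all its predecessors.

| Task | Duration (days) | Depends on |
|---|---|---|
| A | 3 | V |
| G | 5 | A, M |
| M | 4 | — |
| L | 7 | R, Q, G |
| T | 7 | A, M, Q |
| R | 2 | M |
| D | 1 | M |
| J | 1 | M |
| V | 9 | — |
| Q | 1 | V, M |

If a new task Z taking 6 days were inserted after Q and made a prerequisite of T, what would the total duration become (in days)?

Originally the project takes 24 days.
With Z inserted, T now waits for max(A, M, Q, Z).
New critical path: V→A→G→L = 9+3+5+7 = 24 ⇒ 24 days.

24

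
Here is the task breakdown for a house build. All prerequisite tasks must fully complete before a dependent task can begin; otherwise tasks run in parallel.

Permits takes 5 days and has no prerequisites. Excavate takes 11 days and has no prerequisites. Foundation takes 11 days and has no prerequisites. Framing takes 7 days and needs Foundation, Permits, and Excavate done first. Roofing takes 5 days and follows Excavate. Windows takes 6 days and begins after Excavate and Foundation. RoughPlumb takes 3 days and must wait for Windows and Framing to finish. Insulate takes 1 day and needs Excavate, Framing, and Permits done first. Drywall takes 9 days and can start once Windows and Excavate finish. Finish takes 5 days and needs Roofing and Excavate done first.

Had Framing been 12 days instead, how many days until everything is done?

Critical path before the change: Excavate→Windows→Drywall = 11+6+9 = 26 giving 26 days.
Framing is off the critical path — its longest chain is 21 days, giving 5 of slack.
New critical path: Excavate→Framing→RoughPlumb = 11+12+3 = 26 ⇒ 26 days.

26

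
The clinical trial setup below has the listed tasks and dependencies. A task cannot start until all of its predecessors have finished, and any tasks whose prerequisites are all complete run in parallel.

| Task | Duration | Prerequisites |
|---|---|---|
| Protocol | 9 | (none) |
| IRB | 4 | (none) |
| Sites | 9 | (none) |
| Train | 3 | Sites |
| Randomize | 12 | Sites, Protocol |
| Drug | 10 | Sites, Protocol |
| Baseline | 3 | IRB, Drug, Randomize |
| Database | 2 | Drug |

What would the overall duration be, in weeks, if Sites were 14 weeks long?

29

Critical path before the change: Sites→Randomize→Baseline = 9+12+3 = 24 giving 24 weeks.
Since Sites is critical, the +5 change carries straight to that chain (now 29 weeks).
That remains the longest chain; total 29 weeks.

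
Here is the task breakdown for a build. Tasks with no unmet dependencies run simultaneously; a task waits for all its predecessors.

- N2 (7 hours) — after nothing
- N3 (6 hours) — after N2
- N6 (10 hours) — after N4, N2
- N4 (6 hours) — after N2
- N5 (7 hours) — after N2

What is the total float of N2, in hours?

The longest chain is N2→N4→N6 = 7+6+10 = 23; overall finish 23 hours.
The longest chain containing N2 totals 23 hours.
Float = 23 − 23 = 0.

0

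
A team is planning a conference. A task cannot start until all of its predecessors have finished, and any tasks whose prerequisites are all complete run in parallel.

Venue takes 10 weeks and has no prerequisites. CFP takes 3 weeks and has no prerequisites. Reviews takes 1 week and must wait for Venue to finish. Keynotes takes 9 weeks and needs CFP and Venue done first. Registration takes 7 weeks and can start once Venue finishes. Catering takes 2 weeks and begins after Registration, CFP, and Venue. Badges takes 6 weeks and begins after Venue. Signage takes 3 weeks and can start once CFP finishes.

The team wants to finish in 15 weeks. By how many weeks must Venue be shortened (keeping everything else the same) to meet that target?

4

Current finish: 19 weeks; target: 15.
Venue is on every critical path, so each week cut from Venue cuts the finish by one (this holds down to a finish of 12).
Need 19 − 15 = 4 weeks off Venue → Venue becomes 6 weeks, finish becomes 15.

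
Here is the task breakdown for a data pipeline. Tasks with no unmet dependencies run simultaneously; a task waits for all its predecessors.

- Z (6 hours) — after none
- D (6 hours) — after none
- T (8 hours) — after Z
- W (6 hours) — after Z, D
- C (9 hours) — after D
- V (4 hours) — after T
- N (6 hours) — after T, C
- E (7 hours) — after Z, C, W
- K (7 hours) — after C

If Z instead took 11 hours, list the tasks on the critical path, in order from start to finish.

Z, T, N

Actual critical path: D→C→E = 6+9+7 = 22 ⇒ 22 hours.
The longest path through Z is only 20 hours, so Z has float 2.
Now Z→T→N = 11+8+6 = 25 is longest, so the finish becomes 25 hours.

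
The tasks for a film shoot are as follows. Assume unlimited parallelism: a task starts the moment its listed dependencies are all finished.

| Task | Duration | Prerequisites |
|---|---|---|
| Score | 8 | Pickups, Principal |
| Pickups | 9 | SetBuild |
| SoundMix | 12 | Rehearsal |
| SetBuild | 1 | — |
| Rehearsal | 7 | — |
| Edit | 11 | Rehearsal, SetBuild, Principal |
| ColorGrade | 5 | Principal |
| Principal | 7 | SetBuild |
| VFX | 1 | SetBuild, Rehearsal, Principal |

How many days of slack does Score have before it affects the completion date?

1

SetBuild→Principal→Edit = 1+7+11 = 19 sets the makespan at 19 days.
Score finishes as early as 18 and must finish by 19.
Slack of Score = 11 − 10 = 1 day.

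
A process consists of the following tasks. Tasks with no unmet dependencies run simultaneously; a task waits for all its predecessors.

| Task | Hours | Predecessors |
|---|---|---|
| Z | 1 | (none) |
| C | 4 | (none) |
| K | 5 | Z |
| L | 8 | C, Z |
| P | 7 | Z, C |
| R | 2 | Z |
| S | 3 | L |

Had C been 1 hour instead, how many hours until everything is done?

As given, the longest chain is C→L→S = 4+8+3 = 15, so the finish is 15 hours.
C is on the critical path; changing it to 1 makes that path 12 hours.
Now Z→L→S = 1+8+3 = 12 is longest, so the finish becomes 12 hours.

12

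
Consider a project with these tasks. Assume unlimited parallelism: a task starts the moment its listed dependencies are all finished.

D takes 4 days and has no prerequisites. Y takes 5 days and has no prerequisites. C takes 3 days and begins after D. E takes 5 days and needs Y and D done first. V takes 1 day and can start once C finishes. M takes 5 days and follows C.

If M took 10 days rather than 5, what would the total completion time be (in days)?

Critical path before the change: D→C→M = 4+3+5 = 12 giving 12 days.
M lies on that path, so at 10 days the path becomes 17 days.
That remains the longest chain; total 17 days.

17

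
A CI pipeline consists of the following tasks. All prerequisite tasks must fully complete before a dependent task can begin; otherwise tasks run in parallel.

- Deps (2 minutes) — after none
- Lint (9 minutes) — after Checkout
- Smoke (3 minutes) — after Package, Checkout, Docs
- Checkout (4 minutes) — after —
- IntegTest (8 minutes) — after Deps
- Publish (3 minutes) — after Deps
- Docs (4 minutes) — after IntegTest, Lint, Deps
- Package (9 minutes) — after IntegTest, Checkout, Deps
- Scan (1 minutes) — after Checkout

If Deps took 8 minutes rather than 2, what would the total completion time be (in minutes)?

28

Baseline: Deps→IntegTest→Package→Smoke = 2+8+9+3 = 22 → 22 minutes.
Since Deps is critical, the +6 change carries straight to that chain (now 28 minutes).
No other chain overtakes it, so the finish is 28 minutes.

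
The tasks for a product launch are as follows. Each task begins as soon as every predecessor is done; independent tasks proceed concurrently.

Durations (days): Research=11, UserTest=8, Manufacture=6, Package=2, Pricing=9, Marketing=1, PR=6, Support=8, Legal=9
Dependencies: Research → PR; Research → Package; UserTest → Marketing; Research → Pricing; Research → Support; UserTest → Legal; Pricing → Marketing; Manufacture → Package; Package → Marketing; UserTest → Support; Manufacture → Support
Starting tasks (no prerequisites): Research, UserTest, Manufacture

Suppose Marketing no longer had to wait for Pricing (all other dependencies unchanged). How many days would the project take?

20

Original critical path: Research→Pricing→Marketing = 11+9+1 = 21 ⇒ 21 days.
Without Pricing→Marketing, Marketing's earliest start moves from 20 to 13.
New critical path: Research→Pricing = 11+9 = 20 ⇒ 20 days.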